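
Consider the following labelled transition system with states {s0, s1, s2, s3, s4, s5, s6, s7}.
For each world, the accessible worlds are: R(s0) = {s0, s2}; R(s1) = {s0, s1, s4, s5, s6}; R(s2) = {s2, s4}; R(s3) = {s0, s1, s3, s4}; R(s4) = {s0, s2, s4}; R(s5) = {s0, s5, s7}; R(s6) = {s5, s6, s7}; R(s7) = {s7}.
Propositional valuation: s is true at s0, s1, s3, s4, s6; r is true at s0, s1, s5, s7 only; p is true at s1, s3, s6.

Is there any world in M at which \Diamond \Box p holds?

No

Let φ = \Diamond \Box p. Evaluate φ at each world:
  s0 (successors {s0, s2}): φ is false.
  s1 (successors {s0, s1, s4, s5, s6}): φ is false.
  s2 (successors {s2, s4}): φ is false.
  s3 (successors {s0, s1, s3, s4}): φ is false.
  s4 (successors {s0, s2, s4}): φ is false.
  s5 (successors {s0, s5, s7}): φ is false.
  s6 (successors {s5, s6, s7}): φ is false.
  s7 (successors {s7}): φ is false.
For instance, at s7:
  At s7: \Diamond \Box p requires \Box p at some successor in {s7}.
    At s7: \Box p is false.
  So \Diamond \Box p is false at s7.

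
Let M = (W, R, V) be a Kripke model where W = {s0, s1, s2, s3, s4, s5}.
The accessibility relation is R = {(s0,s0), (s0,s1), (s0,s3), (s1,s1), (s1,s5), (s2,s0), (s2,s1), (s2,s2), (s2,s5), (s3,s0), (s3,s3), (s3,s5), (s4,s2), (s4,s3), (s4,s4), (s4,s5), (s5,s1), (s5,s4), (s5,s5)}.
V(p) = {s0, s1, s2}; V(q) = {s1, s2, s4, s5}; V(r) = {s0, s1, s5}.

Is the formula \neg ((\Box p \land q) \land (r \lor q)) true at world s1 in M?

Yes

Recall that \Box ψ holds at a world iff ψ holds at every accessible world, and \Diamond ψ holds iff ψ holds at some accessible world.
At s1: (\Box p \land q) \land (r \lor q) is false, so \neg ((\Box p \land q) \land (r \lor q)) is true.
  At s1: \Box p \land q is false, r \lor q is true, so (\Box p \land q) \land (r \lor q) is false.
    At s1: \Box p is false, q is true, so \Box p \land q is false.
      At s1: \Box p requires p at every successor {s1, s5}.
        p fails at s5, so \Box p is false at s1.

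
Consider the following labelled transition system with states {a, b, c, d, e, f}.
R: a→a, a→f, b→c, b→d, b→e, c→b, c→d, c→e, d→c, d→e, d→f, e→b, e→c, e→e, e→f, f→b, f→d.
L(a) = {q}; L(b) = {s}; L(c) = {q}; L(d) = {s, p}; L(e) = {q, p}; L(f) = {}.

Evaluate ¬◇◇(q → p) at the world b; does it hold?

Recall that ◇ψ holds at a world iff ψ holds at some accessible world.
At b: ◇◇(q → p) is true, so ¬◇◇(q → p) is false.
  At b: ◇◇(q → p) requires ◇(q → p) at some successor in {c, d, e}.
    ◇(q → p) holds at c, so ◇◇(q → p) is true at b.
      At c: ◇(q → p) requires q → p at some successor in {b, d, e}.
        q → p holds at b, so ◇(q → p) is true at c.

No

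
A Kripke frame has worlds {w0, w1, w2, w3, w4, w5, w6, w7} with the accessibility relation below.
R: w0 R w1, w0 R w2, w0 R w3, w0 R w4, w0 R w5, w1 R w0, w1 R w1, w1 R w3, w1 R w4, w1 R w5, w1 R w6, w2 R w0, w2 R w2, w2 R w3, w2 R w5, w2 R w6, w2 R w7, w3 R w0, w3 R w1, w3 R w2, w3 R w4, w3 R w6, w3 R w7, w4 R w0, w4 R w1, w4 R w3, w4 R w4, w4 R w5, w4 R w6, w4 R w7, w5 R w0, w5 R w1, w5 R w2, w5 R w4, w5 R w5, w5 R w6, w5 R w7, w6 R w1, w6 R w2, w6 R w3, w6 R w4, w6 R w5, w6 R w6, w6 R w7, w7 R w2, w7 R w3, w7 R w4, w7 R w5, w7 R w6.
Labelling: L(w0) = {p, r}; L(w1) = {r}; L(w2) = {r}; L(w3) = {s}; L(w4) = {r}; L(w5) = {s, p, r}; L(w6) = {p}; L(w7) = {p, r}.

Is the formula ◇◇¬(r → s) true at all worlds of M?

Yes

Let φ = ◇◇¬(r → s). Evaluate φ at each world:
  w0 (successors {w1, w2, w3, w4, w5}): φ is true.
  w1 (successors {w0, w1, w3, w4, w5, w6}): φ is true.
  w2 (successors {w0, w2, w3, w5, w6, w7}): φ is true.
  w3 (successors {w0, w1, w2, w4, w6, w7}): φ is true.
  w4 (successors {w0, w1, w3, w4, w5, w6, w7}): φ is true.
  w5 (successors {w0, w1, w2, w4, w5, w6, w7}): φ is true.
  w6 (successors {w1, w2, w3, w4, w5, w6, w7}): φ is true.
  w7 (successors {w2, w3, w4, w5, w6}): φ is true.
For instance, at w2:
  At w2: ◇◇¬(r → s) requires ◇¬(r → s) at some successor in {w0, w2, w3, w5, w6, w7}.
    ◇¬(r → s) holds at w0, so ◇◇¬(r → s) is true at w2.
      At w0: ◇¬(r → s) requires ¬(r → s) at some successor in {w1, w2, w3, w4, w5}.
        ¬(r → s) holds at w1, so ◇¬(r → s) is true at w0.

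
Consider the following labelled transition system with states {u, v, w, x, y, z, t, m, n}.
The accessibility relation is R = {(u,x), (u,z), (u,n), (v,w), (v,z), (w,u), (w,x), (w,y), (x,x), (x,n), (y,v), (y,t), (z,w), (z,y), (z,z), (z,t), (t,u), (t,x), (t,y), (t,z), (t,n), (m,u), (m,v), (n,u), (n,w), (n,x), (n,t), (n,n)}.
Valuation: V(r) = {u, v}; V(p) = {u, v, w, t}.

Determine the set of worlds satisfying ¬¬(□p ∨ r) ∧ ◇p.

Recall that □ψ holds at a world iff ψ holds at every accessible world, and ◇ψ holds iff ψ holds at some accessible world.
Let φ = ¬¬(□p ∨ r) ∧ ◇p. Evaluate φ at each world:
  u (successors {x, z, n}): φ is false.
  v (successors {w, z}): φ is true.
  w (successors {u, x, y}): φ is false.
  x (successors {x, n}): φ is false.
  y (successors {v, t}): φ is true.
  z (successors {w, y, z, t}): φ is false.
  t (successors {u, x, y, z, n}): φ is false.
  m (successors {u, v}): φ is true.
  n (successors {u, w, x, t, n}): φ is false.
For instance, at u:
  At u: ¬¬(□p ∨ r) is true, ◇p is false, so ¬¬(□p ∨ r) ∧ ◇p is false.
    At u: ¬(□p ∨ r) is false, so ¬¬(□p ∨ r) is true.
      At u: □p ∨ r is true, so ¬(□p ∨ r) is false.
    At u: ◇p requires p at some successor in {x, z, n}.
      At x: p is false.
      At z: p is false.
      At n: p is false.
    So ◇p is false at u.
Satisfying worlds: {v, y, m}

v, y, m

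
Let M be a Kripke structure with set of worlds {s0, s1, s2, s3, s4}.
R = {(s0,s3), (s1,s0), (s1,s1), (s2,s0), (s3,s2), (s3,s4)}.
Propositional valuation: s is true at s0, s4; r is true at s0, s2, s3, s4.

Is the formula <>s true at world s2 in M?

Yes

At s2: <>s requires s at some successor in {s0}.
  s holds at s0, so <>s is true at s2.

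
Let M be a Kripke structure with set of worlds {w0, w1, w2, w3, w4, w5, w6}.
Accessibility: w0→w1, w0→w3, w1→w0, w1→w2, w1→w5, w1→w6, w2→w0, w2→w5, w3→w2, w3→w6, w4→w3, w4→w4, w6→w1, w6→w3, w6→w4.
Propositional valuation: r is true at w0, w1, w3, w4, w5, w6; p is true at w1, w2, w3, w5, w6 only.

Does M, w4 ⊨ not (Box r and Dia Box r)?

Recall that Box ψ holds at a world iff ψ holds at every accessible world, and Dia ψ holds iff ψ holds at some accessible world.
At w4: Box r and Dia Box r is true, so not (Box r and Dia Box r) is false.
  At w4: Box r is true, Dia Box r is true, so Box r and Dia Box r is true.
    At w4: Box r requires r at every successor {w3, w4}.
      At w3: r is true.
      At w4: r is true.
    So Box r is true at w4.
    At w4: Dia Box r requires Box r at some successor in {w3, w4}.
      Box r holds at w4, so Dia Box r is true at w4.

No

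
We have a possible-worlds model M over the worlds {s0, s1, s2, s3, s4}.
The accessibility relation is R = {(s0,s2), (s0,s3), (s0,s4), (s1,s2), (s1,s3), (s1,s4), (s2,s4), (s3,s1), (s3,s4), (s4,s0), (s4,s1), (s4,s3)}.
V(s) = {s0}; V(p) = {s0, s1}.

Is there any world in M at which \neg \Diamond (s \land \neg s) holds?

Yes

Recall that \Diamond ψ holds at a world iff ψ holds at some accessible world.
Let φ = \neg \Diamond (s \land \neg s). Evaluate φ at each world:
  s0 (successors {s2, s3, s4}): φ is true.
  s1 (successors {s2, s3, s4}): φ is true.
  s2 (successors {s4}): φ is true.
  s3 (successors {s1, s4}): φ is true.
  s4 (successors {s0, s1, s3}): φ is true.
Detail at s0 (witness):
  At s0: \Diamond (s \land \neg s) is false, so \neg \Diamond (s \land \neg s) is true.
    At s0: \Diamond (s \land \neg s) requires s \land \neg s at some successor in {s2, s3, s4}.
      At s2: s \land \neg s is false.
      At s3: s \land \neg s is false.
      At s4: s \land \neg s is false.
    So \Diamond (s \land \neg s) is false at s0.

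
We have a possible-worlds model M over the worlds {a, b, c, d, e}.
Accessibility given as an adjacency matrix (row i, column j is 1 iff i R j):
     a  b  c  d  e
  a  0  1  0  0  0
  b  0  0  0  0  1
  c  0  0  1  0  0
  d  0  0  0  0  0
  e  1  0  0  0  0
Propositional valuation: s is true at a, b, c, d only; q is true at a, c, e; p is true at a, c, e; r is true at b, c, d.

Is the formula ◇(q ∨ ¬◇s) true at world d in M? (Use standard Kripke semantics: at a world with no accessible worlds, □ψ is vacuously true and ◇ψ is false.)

No

Recall that ◇ψ holds at a world iff ψ holds at some accessible world.
At d: no accessible worlds, so ◇(q ∨ ¬◇s) is false.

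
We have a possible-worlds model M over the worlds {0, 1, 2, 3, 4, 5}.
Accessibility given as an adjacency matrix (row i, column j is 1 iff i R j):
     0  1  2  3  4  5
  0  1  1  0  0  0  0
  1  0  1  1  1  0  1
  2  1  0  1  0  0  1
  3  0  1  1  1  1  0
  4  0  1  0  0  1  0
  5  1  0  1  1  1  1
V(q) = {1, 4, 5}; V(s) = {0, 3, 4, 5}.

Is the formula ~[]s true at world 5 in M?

Yes

At 5: []s is false, so ~[]s is true.
  At 5: []s requires s at every successor {0, 2, 3, 4, 5}.
    s fails at 2, so []s is false at 5.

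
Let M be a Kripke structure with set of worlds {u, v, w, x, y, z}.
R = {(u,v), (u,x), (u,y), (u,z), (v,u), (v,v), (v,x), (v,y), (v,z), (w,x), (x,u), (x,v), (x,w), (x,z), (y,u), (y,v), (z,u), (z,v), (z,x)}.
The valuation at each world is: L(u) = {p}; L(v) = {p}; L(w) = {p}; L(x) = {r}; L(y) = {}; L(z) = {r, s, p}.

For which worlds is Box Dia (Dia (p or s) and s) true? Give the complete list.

Let φ = Box Dia (Dia (p or s) and s). Evaluate φ at each world:
  u (successors {v, x, y, z}): φ is false.
  v (successors {u, v, x, y, z}): φ is false.
  w (successors {x}): φ is true.
  x (successors {u, v, w, z}): φ is false.
  y (successors {u, v}): φ is true.
  z (successors {u, v, x}): φ is true.
For instance, at z:
  At z: Box Dia (Dia (p or s) and s) requires Dia (Dia (p or s) and s) at every successor {u, v, x}.
      At u: Dia (Dia (p or s) and s) requires Dia (p or s) and s at some successor in {v, x, y, z}.
        Dia (p or s) and s holds at z, so Dia (Dia (p or s) and s) is true at u.
      At v: Dia (Dia (p or s) and s) requires Dia (p or s) and s at some successor in {u, v, x, y, z}.
        Dia (p or s) and s holds at z, so Dia (Dia (p or s) and s) is true at v.
      At x: Dia (Dia (p or s) and s) requires Dia (p or s) and s at some successor in {u, v, w, z}.
        Dia (p or s) and s holds at z, so Dia (Dia (p or s) and s) is true at x.
  So Box Dia (Dia (p or s) and s) is true at z.
Satisfying worlds: {w, y, z}

w, y, z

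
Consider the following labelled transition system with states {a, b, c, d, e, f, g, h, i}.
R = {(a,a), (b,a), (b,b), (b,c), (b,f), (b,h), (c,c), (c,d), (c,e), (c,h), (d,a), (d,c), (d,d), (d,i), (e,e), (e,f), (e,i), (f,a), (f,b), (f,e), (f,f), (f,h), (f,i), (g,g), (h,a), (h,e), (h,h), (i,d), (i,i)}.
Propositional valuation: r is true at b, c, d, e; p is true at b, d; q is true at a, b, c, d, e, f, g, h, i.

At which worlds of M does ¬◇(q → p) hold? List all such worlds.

a, e, g, h

Let φ = ¬◇(q → p). Evaluate φ at each world:
  a (successors {a}): φ is true.
  b (successors {a, b, c, f, h}): φ is false.
  c (successors {c, d, e, h}): φ is false.
  d (successors {a, c, d, i}): φ is false.
  e (successors {e, f, i}): φ is true.
  f (successors {a, b, e, f, h, i}): φ is false.
  g (successors {g}): φ is true.
  h (successors {a, e, h}): φ is true.
  i (successors {d, i}): φ is false.
For instance, at d:
  At d: ◇(q → p) is true, so ¬◇(q → p) is false.
    At d: ◇(q → p) requires q → p at some successor in {a, c, d, i}.
      q → p holds at d, so ◇(q → p) is true at d.
Satisfying worlds: {a, e, g, h}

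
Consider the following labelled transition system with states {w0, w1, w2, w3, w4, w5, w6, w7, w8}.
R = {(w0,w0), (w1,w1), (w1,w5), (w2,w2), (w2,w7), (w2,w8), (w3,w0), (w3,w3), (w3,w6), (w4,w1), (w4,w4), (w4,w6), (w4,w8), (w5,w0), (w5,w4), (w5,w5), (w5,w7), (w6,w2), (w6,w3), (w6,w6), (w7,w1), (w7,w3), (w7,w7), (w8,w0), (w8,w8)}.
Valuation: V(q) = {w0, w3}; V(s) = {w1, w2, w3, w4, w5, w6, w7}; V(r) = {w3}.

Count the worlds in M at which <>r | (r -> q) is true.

Let φ = <>r | (r -> q). Evaluate φ at each world:
  w0 (successors {w0}): φ is true.
  w1 (successors {w1, w5}): φ is true.
  w2 (successors {w2, w7, w8}): φ is true.
  w3 (successors {w0, w3, w6}): φ is true.
  w4 (successors {w1, w4, w6, w8}): φ is true.
  w5 (successors {w0, w4, w5, w7}): φ is true.
  w6 (successors {w2, w3, w6}): φ is true.
  w7 (successors {w1, w3, w7}): φ is true.
  w8 (successors {w0, w8}): φ is true.
For instance, at w5:
  At w5: <>r is false, r -> q is true, so <>r | (r -> q) is true.
    At w5: <>r requires r at some successor in {w0, w4, w5, w7}.
      At w0: r is false.
      At w4: r is false.
      At w5: r is false.
      At w7: r is false.
    So <>r is false at w5.
Satisfying worlds: {w0, w1, w2, w3, w4, w5, w6, w7, w8}

9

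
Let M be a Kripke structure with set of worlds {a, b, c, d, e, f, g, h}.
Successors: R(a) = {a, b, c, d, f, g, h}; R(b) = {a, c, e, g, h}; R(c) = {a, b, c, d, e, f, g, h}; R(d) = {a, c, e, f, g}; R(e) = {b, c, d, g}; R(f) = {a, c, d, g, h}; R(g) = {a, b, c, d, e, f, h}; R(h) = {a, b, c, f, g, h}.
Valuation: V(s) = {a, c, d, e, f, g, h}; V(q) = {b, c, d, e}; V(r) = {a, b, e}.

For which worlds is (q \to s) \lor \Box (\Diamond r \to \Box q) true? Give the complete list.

a, c, d, e, f, g, h

Let φ = (q \to s) \lor \Box (\Diamond r \to \Box q). Evaluate φ at each world:
  a (successors {a, b, c, d, f, g, h}): φ is true.
  b (successors {a, c, e, g, h}): φ is false.
  c (successors {a, b, c, d, e, f, g, h}): φ is true.
  d (successors {a, c, e, f, g}): φ is true.
  e (successors {b, c, d, g}): φ is true.
  f (successors {a, c, d, g, h}): φ is true.
  g (successors {a, b, c, d, e, f, h}): φ is true.
  h (successors {a, b, c, f, g, h}): φ is true.
For instance, at g:
  At g: q \to s is true, \Box (\Diamond r \to \Box q) is false, so (q \to s) \lor \Box (\Diamond r \to \Box q) is true.
    At g: \Box (\Diamond r \to \Box q) requires \Diamond r \to \Box q at every successor {a, b, c, d, e, f, h}.
      \Diamond r \to \Box q fails at a, so \Box (\Diamond r \to \Box q) is false at g.
Satisfying worlds: {a, c, d, e, f, g, h}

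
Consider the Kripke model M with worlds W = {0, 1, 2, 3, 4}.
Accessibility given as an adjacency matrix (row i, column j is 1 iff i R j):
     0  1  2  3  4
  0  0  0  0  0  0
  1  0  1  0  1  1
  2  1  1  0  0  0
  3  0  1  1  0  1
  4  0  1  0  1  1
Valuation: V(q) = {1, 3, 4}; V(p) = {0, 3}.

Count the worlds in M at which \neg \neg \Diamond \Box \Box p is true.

1

Let φ = \neg \neg \Diamond \Box \Box p. Evaluate φ at each world:
  0 (successors ∅): φ is false.
  1 (successors {1, 3, 4}): φ is false.
  2 (successors {0, 1}): φ is true.
  3 (successors {1, 2, 4}): φ is false.
  4 (successors {1, 3, 4}): φ is false.
For instance, at 2:
  At 2: \neg \Diamond \Box \Box p is false, so \neg \neg \Diamond \Box \Box p is true.
    At 2: \Diamond \Box \Box p is true, so \neg \Diamond \Box \Box p is false.
      At 2: \Diamond \Box \Box p requires \Box \Box p at some successor in {0, 1}.
        \Box \Box p holds at 0, so \Diamond \Box \Box p is true at 2.
Satisfying worlds: {2}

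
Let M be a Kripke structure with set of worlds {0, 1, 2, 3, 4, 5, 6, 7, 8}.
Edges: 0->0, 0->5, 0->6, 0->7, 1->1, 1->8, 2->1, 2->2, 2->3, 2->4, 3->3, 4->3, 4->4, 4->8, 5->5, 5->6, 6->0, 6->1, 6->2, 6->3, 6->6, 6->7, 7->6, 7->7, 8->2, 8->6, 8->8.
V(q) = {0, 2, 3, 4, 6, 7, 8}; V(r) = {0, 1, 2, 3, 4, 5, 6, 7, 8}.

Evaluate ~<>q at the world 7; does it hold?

At 7: <>q is true, so ~<>q is false.
  At 7: <>q requires q at some successor in {6, 7}.
    q holds at 6, so <>q is true at 7.

No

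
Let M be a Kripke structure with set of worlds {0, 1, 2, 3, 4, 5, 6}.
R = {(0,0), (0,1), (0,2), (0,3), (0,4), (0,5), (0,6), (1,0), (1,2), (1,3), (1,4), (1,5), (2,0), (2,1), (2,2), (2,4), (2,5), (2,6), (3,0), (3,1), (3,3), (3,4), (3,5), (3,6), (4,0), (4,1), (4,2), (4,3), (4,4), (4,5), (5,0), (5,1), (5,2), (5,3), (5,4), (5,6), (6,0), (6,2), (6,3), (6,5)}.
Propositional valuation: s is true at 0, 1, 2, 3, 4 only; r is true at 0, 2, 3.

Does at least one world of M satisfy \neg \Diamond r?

No

Let φ = \neg \Diamond r. Evaluate φ at each world:
  0 (successors {0, 1, 2, 3, 4, 5, 6}): φ is false.
  1 (successors {0, 2, 3, 4, 5}): φ is false.
  2 (successors {0, 1, 2, 4, 5, 6}): φ is false.
  3 (successors {0, 1, 3, 4, 5, 6}): φ is false.
  4 (successors {0, 1, 2, 3, 4, 5}): φ is false.
  5 (successors {0, 1, 2, 3, 4, 6}): φ is false.
  6 (successors {0, 2, 3, 5}): φ is false.
For instance, at 0:
  At 0: \Diamond r is true, so \neg \Diamond r is false.
    At 0: \Diamond r requires r at some successor in {0, 1, 2, 3, 4, 5, 6}.
      r holds at 0, so \Diamond r is true at 0.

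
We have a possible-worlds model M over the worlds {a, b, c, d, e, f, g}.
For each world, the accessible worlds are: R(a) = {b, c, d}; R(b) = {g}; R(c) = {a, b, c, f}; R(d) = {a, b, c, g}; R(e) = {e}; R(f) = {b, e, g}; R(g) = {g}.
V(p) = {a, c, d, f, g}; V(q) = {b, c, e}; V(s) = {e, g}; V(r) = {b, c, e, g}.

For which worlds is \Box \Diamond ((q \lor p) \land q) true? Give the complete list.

e

Let φ = \Box \Diamond ((q \lor p) \land q). Evaluate φ at each world:
  a (successors {b, c, d}): φ is false.
  b (successors {g}): φ is false.
  c (successors {a, b, c, f}): φ is false.
  d (successors {a, b, c, g}): φ is false.
  e (successors {e}): φ is true.
  f (successors {b, e, g}): φ is false.
  g (successors {g}): φ is false.
For instance, at f:
  At f: \Box \Diamond ((q \lor p) \land q) requires \Diamond ((q \lor p) \land q) at every successor {b, e, g}.
    \Diamond ((q \lor p) \land q) fails at b, so \Box \Diamond ((q \lor p) \land q) is false at f.
      At b: \Diamond ((q \lor p) \land q) requires (q \lor p) \land q at some successor in {g}.
        At g: (q \lor p) \land q is false.
      So \Diamond ((q \lor p) \land q) is false at b.
Satisfying worlds: {e}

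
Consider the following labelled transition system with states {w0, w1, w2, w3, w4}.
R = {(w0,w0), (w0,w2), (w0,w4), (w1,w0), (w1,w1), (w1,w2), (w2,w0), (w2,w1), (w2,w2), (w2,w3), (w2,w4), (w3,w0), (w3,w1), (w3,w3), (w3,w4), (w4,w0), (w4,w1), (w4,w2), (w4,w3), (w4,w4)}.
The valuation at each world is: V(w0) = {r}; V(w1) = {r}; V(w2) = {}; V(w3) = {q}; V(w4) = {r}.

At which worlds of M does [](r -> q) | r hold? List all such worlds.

Let φ = [](r -> q) | r. Evaluate φ at each world:
  w0 (successors {w0, w2, w4}): φ is true.
  w1 (successors {w0, w1, w2}): φ is true.
  w2 (successors {w0, w1, w2, w3, w4}): φ is false.
  w3 (successors {w0, w1, w3, w4}): φ is false.
  w4 (successors {w0, w1, w2, w3, w4}): φ is true.
For instance, at w0:
  At w0: [](r -> q) is false, r is true, so [](r -> q) | r is true.
    At w0: [](r -> q) requires r -> q at every successor {w0, w2, w4}.
      r -> q fails at w0, so [](r -> q) is false at w0.
Satisfying worlds: {w0, w1, w4}

w0, w1, w4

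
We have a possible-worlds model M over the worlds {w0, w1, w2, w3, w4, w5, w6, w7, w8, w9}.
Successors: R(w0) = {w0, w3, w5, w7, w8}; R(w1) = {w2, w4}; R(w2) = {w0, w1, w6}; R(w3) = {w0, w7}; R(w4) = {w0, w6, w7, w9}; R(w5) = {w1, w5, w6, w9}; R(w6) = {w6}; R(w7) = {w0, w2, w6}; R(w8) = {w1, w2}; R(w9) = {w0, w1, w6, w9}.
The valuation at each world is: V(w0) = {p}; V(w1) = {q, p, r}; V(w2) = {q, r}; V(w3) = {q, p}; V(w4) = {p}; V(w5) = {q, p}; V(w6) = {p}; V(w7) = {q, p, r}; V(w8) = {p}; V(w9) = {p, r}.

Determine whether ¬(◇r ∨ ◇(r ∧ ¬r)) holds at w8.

Recall that ◇ψ holds at a world iff ψ holds at some accessible world.
At w8: ◇r ∨ ◇(r ∧ ¬r) is true, so ¬(◇r ∨ ◇(r ∧ ¬r)) is false.
  At w8: ◇r is true, ◇(r ∧ ¬r) is false, so ◇r ∨ ◇(r ∧ ¬r) is true.
    At w8: ◇r requires r at some successor in {w1, w2}.
      r holds at w1, so ◇r is true at w8.
    At w8: ◇(r ∧ ¬r) requires r ∧ ¬r at some successor in {w1, w2}.
      At w1: r ∧ ¬r is false.
      At w2: r ∧ ¬r is false.
    So ◇(r ∧ ¬r) is false at w8.

No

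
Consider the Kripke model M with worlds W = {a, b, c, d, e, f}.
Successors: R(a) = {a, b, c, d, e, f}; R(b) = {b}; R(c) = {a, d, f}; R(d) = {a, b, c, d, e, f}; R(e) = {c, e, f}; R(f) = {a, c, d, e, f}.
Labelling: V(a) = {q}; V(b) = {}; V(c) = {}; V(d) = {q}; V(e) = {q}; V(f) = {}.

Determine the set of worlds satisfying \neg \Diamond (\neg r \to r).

Let φ = \neg \Diamond (\neg r \to r). Evaluate φ at each world:
  a (successors {a, b, c, d, e, f}): φ is true.
  b (successors {b}): φ is true.
  c (successors {a, d, f}): φ is true.
  d (successors {a, b, c, d, e, f}): φ is true.
  e (successors {c, e, f}): φ is true.
  f (successors {a, c, d, e, f}): φ is true.
For instance, at e:
  At e: \Diamond (\neg r \to r) is false, so \neg \Diamond (\neg r \to r) is true.
    At e: \Diamond (\neg r \to r) requires \neg r \to r at some successor in {c, e, f}.
      At c: \neg r \to r is false.
      At e: \neg r \to r is false.
      At f: \neg r \to r is false.
    So \Diamond (\neg r \to r) is false at e.
Satisfying worlds: {a, b, c, d, e, f}

a, b, c, d, e, f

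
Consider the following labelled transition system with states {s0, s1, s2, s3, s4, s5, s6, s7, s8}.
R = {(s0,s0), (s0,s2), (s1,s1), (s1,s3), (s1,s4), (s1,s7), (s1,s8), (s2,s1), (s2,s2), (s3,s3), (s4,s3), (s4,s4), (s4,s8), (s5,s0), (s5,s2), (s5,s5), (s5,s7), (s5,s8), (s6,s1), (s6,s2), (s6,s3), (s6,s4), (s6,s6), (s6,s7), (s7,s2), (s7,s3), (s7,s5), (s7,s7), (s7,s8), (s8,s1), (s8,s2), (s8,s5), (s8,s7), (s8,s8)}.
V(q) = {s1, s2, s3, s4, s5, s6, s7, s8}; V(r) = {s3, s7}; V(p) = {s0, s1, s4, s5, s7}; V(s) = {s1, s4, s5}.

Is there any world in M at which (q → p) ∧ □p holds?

Let φ = (q → p) ∧ □p. Evaluate φ at each world:
  s0 (successors {s0, s2}): φ is false.
  s1 (successors {s1, s3, s4, s7, s8}): φ is false.
  s2 (successors {s1, s2}): φ is false.
  s3 (successors {s3}): φ is false.
  s4 (successors {s3, s4, s8}): φ is false.
  s5 (successors {s0, s2, s5, s7, s8}): φ is false.
  s6 (successors {s1, s2, s3, s4, s6, s7}): φ is false.
  s7 (successors {s2, s3, s5, s7, s8}): φ is false.
  s8 (successors {s1, s2, s5, s7, s8}): φ is false.
For instance, at s2:
  At s2: q → p is false, □p is false, so (q → p) ∧ □p is false.
    At s2: □p requires p at every successor {s1, s2}.
      p fails at s2, so □p is false at s2.

No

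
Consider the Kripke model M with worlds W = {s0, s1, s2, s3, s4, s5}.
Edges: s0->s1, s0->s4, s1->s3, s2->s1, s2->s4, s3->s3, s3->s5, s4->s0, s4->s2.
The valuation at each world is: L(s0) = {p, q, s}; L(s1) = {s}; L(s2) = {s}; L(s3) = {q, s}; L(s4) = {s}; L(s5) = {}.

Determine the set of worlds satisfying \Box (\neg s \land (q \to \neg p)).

Let φ = \Box (\neg s \land (q \to \neg p)). Evaluate φ at each world:
  s0 (successors {s1, s4}): φ is false.
  s1 (successors {s3}): φ is false.
  s2 (successors {s1, s4}): φ is false.
  s3 (successors {s3, s5}): φ is false.
  s4 (successors {s0, s2}): φ is false.
  s5 (successors ∅): φ is true.
For instance, at s1:
  At s1: \Box (\neg s \land (q \to \neg p)) requires \neg s \land (q \to \neg p) at every successor {s3}.
    \neg s \land (q \to \neg p) fails at s3, so \Box (\neg s \land (q \to \neg p)) is false at s1.
Satisfying worlds: {s5}

s5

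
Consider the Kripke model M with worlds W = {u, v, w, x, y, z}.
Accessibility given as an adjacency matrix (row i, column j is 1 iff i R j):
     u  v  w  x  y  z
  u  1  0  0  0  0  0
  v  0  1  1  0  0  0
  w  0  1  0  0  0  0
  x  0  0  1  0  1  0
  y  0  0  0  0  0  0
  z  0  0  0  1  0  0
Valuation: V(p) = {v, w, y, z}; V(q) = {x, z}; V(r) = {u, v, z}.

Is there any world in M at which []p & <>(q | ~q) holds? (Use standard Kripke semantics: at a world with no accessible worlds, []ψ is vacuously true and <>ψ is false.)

Yes

Let φ = []p & <>(q | ~q). Evaluate φ at each world:
  u (successors {u}): φ is false.
  v (successors {v, w}): φ is true.
  w (successors {v}): φ is true.
  x (successors {w, y}): φ is true.
  y (successors ∅): φ is false.
  z (successors {x}): φ is false.
Detail at v (witness):
  At v: []p is true, <>(q | ~q) is true, so []p & <>(q | ~q) is true.
    At v: []p requires p at every successor {v, w}.
      At v: p is true.
      At w: p is true.
    So []p is true at v.
    At v: <>(q | ~q) requires q | ~q at some successor in {v, w}.
      q | ~q holds at v, so <>(q | ~q) is true at v.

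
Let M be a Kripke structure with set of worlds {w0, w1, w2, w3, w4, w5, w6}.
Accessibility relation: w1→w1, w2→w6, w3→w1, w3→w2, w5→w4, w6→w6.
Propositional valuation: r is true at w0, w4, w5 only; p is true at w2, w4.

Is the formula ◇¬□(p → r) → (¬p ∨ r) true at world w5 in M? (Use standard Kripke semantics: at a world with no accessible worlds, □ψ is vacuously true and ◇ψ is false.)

Recall that □ψ holds at a world iff ψ holds at every accessible world, and ◇ψ holds iff ψ holds at some accessible world.
At w5: ◇¬□(p → r) is false, ¬p ∨ r is true, so ◇¬□(p → r) → (¬p ∨ r) is true.
  At w5: ◇¬□(p → r) requires ¬□(p → r) at some successor in {w4}.
    At w4: ¬□(p → r) is false.
  So ◇¬□(p → r) is false at w5.

Yes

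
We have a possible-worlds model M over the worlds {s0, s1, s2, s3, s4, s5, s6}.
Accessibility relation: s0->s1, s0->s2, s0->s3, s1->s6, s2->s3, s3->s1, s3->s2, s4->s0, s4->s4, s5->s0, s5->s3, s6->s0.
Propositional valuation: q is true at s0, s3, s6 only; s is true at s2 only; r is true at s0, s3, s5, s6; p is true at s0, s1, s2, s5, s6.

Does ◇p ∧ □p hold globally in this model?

No

Let φ = ◇p ∧ □p. Evaluate φ at each world:
  s0 (successors {s1, s2, s3}): φ is false.
  s1 (successors {s6}): φ is true.
  s2 (successors {s3}): φ is false.
  s3 (successors {s1, s2}): φ is true.
  s4 (successors {s0, s4}): φ is false.
  s5 (successors {s0, s3}): φ is false.
  s6 (successors {s0}): φ is true.
Detail at s0 (counterexample):
  At s0: ◇p is true, □p is false, so ◇p ∧ □p is false.
    At s0: ◇p requires p at some successor in {s1, s2, s3}.
      p holds at s1, so ◇p is true at s0.
    At s0: □p requires p at every successor {s1, s2, s3}.
      p fails at s3, so □p is false at s0.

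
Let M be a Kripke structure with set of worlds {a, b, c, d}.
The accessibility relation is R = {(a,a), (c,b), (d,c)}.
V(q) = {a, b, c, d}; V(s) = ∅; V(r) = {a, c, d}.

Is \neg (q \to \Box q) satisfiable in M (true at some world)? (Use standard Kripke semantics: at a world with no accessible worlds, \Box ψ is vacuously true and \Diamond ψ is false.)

No

Let φ = \neg (q \to \Box q). Evaluate φ at each world:
  a (successors {a}): φ is false.
  b (successors ∅): φ is false.
  c (successors {b}): φ is false.
  d (successors {c}): φ is false.
For instance, at d:
  At d: q \to \Box q is true, so \neg (q \to \Box q) is false.
    At d: q is true, \Box q is true, so q \to \Box q is true.
      At d: \Box q requires q at every successor {c}.
        At c: q is true.
      So \Box q is true at d.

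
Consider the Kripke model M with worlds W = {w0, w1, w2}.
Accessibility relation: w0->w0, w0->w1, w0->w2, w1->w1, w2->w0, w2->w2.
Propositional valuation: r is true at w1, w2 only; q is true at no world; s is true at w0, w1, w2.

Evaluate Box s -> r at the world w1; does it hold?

Yes

At w1: Box s is true, r is true, so Box s -> r is true.
  At w1: Box s requires s at every successor {w1}.
    At w1: s is true.
  So Box s is true at w1.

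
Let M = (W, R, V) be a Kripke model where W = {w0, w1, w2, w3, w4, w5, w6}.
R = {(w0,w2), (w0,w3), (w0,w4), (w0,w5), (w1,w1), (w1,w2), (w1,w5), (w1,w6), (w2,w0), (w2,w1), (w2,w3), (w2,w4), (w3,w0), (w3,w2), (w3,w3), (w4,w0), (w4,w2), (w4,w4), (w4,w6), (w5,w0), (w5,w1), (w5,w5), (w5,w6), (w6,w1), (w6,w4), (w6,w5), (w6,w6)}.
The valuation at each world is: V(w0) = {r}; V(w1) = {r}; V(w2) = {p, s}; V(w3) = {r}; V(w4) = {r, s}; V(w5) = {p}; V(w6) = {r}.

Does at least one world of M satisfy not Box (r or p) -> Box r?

Yes

Recall that Box ψ holds at a world iff ψ holds at every accessible world, and Dia ψ holds iff ψ holds at some accessible world.
Let φ = not Box (r or p) -> Box r. Evaluate φ at each world:
  w0 (successors {w2, w3, w4, w5}): φ is true.
  w1 (successors {w1, w2, w5, w6}): φ is true.
  w2 (successors {w0, w1, w3, w4}): φ is true.
  w3 (successors {w0, w2, w3}): φ is true.
  w4 (successors {w0, w2, w4, w6}): φ is true.
  w5 (successors {w0, w1, w5, w6}): φ is true.
  w6 (successors {w1, w4, w5, w6}): φ is true.
Detail at w0 (witness):
  At w0: not Box (r or p) is false, Box r is false, so not Box (r or p) -> Box r is true.
    At w0: Box (r or p) is true, so not Box (r or p) is false.
      At w0: Box (r or p) requires r or p at every successor {w2, w3, w4, w5}.
        At w2: r or p is true.
        At w3: r or p is true.
        At w4: r or p is true.
        At w5: r or p is true.
      So Box (r or p) is true at w0.
    At w0: Box r requires r at every successor {w2, w3, w4, w5}.
      r fails at w2, so Box r is false at w0.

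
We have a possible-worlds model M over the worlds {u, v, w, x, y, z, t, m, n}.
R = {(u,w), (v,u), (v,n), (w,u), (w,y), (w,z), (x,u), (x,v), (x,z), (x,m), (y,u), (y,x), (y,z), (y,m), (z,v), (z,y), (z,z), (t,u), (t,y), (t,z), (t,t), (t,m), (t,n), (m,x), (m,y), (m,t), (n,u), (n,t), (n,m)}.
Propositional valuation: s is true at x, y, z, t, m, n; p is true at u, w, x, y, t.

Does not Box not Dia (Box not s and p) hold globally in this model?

Yes

Let φ = not Box not Dia (Box not s and p). Evaluate φ at each world:
  u (successors {w}): φ is true.
  v (successors {u, n}): φ is true.
  w (successors {u, y, z}): φ is true.
  x (successors {u, v, z, m}): φ is true.
  y (successors {u, x, z, m}): φ is true.
  z (successors {v, y, z}): φ is true.
  t (successors {u, y, z, t, m, n}): φ is true.
  m (successors {x, y, t}): φ is true.
  n (successors {u, t, m}): φ is true.
For instance, at t:
  At t: Box not Dia (Box not s and p) is false, so not Box not Dia (Box not s and p) is true.
    At t: Box not Dia (Box not s and p) requires not Dia (Box not s and p) at every successor {u, y, z, t, m, n}.
      not Dia (Box not s and p) fails at y, so Box not Dia (Box not s and p) is false at t.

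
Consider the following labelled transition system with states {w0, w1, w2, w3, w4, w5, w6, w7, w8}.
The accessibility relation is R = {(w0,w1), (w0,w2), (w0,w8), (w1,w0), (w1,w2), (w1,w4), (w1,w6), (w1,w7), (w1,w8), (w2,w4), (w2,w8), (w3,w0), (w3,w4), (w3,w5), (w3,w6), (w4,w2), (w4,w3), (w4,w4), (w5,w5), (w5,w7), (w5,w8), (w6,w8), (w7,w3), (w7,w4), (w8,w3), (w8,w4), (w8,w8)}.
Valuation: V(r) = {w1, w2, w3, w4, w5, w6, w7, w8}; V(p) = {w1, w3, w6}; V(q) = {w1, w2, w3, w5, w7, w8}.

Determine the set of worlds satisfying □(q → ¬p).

Let φ = □(q → ¬p). Evaluate φ at each world:
  w0 (successors {w1, w2, w8}): φ is false.
  w1 (successors {w0, w2, w4, w6, w7, w8}): φ is true.
  w2 (successors {w4, w8}): φ is true.
  w3 (successors {w0, w4, w5, w6}): φ is true.
  w4 (successors {w2, w3, w4}): φ is false.
  w5 (successors {w5, w7, w8}): φ is true.
  w6 (successors {w8}): φ is true.
  w7 (successors {w3, w4}): φ is false.
  w8 (successors {w3, w4, w8}): φ is false.
For instance, at w6:
  At w6: □(q → ¬p) requires q → ¬p at every successor {w8}.
    At w8: q → ¬p is true.
  So □(q → ¬p) is true at w6.
Satisfying worlds: {w1, w2, w3, w5, w6}

w1, w2, w3, w5, w6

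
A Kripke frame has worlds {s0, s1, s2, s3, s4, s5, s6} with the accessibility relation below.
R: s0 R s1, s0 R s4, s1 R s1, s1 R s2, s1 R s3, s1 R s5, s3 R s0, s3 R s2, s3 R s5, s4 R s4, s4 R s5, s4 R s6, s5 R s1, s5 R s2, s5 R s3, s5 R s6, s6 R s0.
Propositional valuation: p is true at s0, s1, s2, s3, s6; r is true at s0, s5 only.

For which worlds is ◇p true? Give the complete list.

Recall that ◇ψ holds at a world iff ψ holds at some accessible world.
Let φ = ◇p. Evaluate φ at each world:
  s0 (successors {s1, s4}): φ is true.
  s1 (successors {s1, s2, s3, s5}): φ is true.
  s2 (successors ∅): φ is false.
  s3 (successors {s0, s2, s5}): φ is true.
  s4 (successors {s4, s5, s6}): φ is true.
  s5 (successors {s1, s2, s3, s6}): φ is true.
  s6 (successors {s0}): φ is true.
For instance, at s0:
  At s0: ◇p requires p at some successor in {s1, s4}.
    p holds at s1, so ◇p is true at s0.
Satisfying worlds: {s0, s1, s3, s4, s5, s6}

s0, s1, s3, s4, s5, s6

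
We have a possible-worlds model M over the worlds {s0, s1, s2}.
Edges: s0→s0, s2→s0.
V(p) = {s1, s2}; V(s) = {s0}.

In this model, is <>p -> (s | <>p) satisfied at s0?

Recall that <>ψ holds at a world iff ψ holds at some accessible world.
At s0: <>p is false, s | <>p is true, so <>p -> (s | <>p) is true.
  At s0: <>p requires p at some successor in {s0}.
    At s0: p is false.
  So <>p is false at s0.
  At s0: s is true, <>p is false, so s | <>p is true.
    At s0: <>p requires p at some successor in {s0}.
      At s0: p is false.
    So <>p is false at s0.

Yes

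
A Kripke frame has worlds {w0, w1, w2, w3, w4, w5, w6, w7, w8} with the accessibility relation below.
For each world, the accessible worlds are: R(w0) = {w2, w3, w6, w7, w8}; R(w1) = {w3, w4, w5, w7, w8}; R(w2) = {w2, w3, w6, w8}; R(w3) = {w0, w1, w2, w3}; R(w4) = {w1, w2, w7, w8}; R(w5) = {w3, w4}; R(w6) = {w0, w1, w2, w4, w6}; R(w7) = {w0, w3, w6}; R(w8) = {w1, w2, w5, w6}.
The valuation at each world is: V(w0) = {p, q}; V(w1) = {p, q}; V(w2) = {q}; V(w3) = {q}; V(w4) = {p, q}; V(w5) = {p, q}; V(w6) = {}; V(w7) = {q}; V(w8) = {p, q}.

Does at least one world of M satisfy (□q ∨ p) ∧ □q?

Let φ = (□q ∨ p) ∧ □q. Evaluate φ at each world:
  w0 (successors {w2, w3, w6, w7, w8}): φ is false.
  w1 (successors {w3, w4, w5, w7, w8}): φ is true.
  w2 (successors {w2, w3, w6, w8}): φ is false.
  w3 (successors {w0, w1, w2, w3}): φ is true.
  w4 (successors {w1, w2, w7, w8}): φ is true.
  w5 (successors {w3, w4}): φ is true.
  w6 (successors {w0, w1, w2, w4, w6}): φ is false.
  w7 (successors {w0, w3, w6}): φ is false.
  w8 (successors {w1, w2, w5, w6}): φ is false.
Detail at w1 (witness):
  At w1: □q ∨ p is true, □q is true, so (□q ∨ p) ∧ □q is true.
    At w1: □q is true, p is true, so □q ∨ p is true.
      At w1: □q requires q at every successor {w3, w4, w5, w7, w8}.
        At w3: q is true.
        At w4: q is true.
        At w5: q is true.
        At w7: q is true.
        At w8: q is true.
      So □q is true at w1.
    At w1: □q requires q at every successor {w3, w4, w5, w7, w8}.
      At w3: q is true.
      At w4: q is true.
      At w5: q is true.
      At w7: q is true.
      At w8: q is true.
    So □q is true at w1.

Yes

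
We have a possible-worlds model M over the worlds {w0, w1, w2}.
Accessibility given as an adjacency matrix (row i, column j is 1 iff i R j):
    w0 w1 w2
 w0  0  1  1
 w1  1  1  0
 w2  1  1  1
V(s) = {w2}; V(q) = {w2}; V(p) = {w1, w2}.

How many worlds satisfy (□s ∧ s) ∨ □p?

Let φ = (□s ∧ s) ∨ □p. Evaluate φ at each world:
  w0 (successors {w1, w2}): φ is true.
  w1 (successors {w0, w1}): φ is false.
  w2 (successors {w0, w1, w2}): φ is false.
For instance, at w1:
  At w1: □s ∧ s is false, □p is false, so (□s ∧ s) ∨ □p is false.
    At w1: □s is false, s is false, so □s ∧ s is false.
      At w1: □s requires s at every successor {w0, w1}.
        s fails at w0, so □s is false at w1.
    At w1: □p requires p at every successor {w0, w1}.
      p fails at w0, so □p is false at w1.
Satisfying worlds: {w0}

1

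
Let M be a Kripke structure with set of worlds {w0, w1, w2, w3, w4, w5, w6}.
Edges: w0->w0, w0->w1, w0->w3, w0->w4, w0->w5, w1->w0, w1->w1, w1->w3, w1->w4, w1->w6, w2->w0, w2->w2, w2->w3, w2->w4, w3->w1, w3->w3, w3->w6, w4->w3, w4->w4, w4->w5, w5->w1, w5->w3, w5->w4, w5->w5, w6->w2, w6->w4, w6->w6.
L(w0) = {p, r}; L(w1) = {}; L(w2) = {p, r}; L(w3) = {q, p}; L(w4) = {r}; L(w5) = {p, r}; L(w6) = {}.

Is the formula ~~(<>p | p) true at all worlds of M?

Let φ = ~~(<>p | p). Evaluate φ at each world:
  w0 (successors {w0, w1, w3, w4, w5}): φ is true.
  w1 (successors {w0, w1, w3, w4, w6}): φ is true.
  w2 (successors {w0, w2, w3, w4}): φ is true.
  w3 (successors {w1, w3, w6}): φ is true.
  w4 (successors {w3, w4, w5}): φ is true.
  w5 (successors {w1, w3, w4, w5}): φ is true.
  w6 (successors {w2, w4, w6}): φ is true.
For instance, at w5:
  At w5: ~(<>p | p) is false, so ~~(<>p | p) is true.
    At w5: <>p | p is true, so ~(<>p | p) is false.
      At w5: <>p is true, p is true, so <>p | p is true.

Yes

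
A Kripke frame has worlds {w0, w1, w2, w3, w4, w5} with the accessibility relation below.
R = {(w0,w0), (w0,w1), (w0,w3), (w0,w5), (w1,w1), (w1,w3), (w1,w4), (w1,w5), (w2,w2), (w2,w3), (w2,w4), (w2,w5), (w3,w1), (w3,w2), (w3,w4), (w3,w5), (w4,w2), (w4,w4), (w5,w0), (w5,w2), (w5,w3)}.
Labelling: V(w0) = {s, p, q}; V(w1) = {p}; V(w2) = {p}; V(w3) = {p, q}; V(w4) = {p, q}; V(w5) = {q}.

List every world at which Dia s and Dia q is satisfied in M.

w0, w5

Let φ = Dia s and Dia q. Evaluate φ at each world:
  w0 (successors {w0, w1, w3, w5}): φ is true.
  w1 (successors {w1, w3, w4, w5}): φ is false.
  w2 (successors {w2, w3, w4, w5}): φ is false.
  w3 (successors {w1, w2, w4, w5}): φ is false.
  w4 (successors {w2, w4}): φ is false.
  w5 (successors {w0, w2, w3}): φ is true.
For instance, at w1:
  At w1: Dia s is false, Dia q is true, so Dia s and Dia q is false.
    At w1: Dia s requires s at some successor in {w1, w3, w4, w5}.
      At w1: s is false.
      At w3: s is false.
      At w4: s is false.
      At w5: s is false.
    So Dia s is false at w1.
    At w1: Dia q requires q at some successor in {w1, w3, w4, w5}.
      q holds at w3, so Dia q is true at w1.
Satisfying worlds: {w0, w5}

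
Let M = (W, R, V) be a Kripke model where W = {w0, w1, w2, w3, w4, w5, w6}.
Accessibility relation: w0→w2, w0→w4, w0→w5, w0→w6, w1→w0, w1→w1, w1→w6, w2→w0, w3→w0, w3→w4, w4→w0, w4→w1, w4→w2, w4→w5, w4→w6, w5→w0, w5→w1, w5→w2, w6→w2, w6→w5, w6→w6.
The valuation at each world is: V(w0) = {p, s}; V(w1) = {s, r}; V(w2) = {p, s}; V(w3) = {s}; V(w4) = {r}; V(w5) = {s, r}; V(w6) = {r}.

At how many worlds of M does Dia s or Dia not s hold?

7

Let φ = Dia s or Dia not s. Evaluate φ at each world:
  w0 (successors {w2, w4, w5, w6}): φ is true.
  w1 (successors {w0, w1, w6}): φ is true.
  w2 (successors {w0}): φ is true.
  w3 (successors {w0, w4}): φ is true.
  w4 (successors {w0, w1, w2, w5, w6}): φ is true.
  w5 (successors {w0, w1, w2}): φ is true.
  w6 (successors {w2, w5, w6}): φ is true.
For instance, at w3:
  At w3: Dia s is true, Dia not s is true, so Dia s or Dia not s is true.
    At w3: Dia s requires s at some successor in {w0, w4}.
      s holds at w0, so Dia s is true at w3.
    At w3: Dia not s requires not s at some successor in {w0, w4}.
      not s holds at w4, so Dia not s is true at w3.
Satisfying worlds: {w0, w1, w2, w3, w4, w5, w6}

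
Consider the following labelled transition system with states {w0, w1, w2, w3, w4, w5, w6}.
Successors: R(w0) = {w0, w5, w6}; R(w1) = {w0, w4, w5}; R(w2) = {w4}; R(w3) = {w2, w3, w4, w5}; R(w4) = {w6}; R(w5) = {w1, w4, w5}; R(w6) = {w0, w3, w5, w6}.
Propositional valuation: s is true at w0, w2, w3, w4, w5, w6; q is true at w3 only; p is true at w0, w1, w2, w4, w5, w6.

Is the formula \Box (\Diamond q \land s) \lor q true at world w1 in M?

No

At w1: \Box (\Diamond q \land s) is false, q is false, so \Box (\Diamond q \land s) \lor q is false.
  At w1: \Box (\Diamond q \land s) requires \Diamond q \land s at every successor {w0, w4, w5}.
    \Diamond q \land s fails at w0, so \Box (\Diamond q \land s) is false at w1.
      At w0: \Diamond q is false, s is true, so \Diamond q \land s is false.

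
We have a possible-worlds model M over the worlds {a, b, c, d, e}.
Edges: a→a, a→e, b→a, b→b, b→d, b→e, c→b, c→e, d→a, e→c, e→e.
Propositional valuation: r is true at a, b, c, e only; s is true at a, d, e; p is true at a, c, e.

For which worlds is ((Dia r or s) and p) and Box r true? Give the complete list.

a, c, e

Recall that Box ψ holds at a world iff ψ holds at every accessible world, and Dia ψ holds iff ψ holds at some accessible world.
Let φ = ((Dia r or s) and p) and Box r. Evaluate φ at each world:
  a (successors {a, e}): φ is true.
  b (successors {a, b, d, e}): φ is false.
  c (successors {b, e}): φ is true.
  d (successors {a}): φ is false.
  e (successors {c, e}): φ is true.
For instance, at a:
  At a: (Dia r or s) and p is true, Box r is true, so ((Dia r or s) and p) and Box r is true.
    At a: Dia r or s is true, p is true, so (Dia r or s) and p is true.
      At a: Dia r is true, s is true, so Dia r or s is true.
    At a: Box r requires r at every successor {a, e}.
      At a: r is true.
      At e: r is true.
    So Box r is true at a.
Satisfying worlds: {a, c, e}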